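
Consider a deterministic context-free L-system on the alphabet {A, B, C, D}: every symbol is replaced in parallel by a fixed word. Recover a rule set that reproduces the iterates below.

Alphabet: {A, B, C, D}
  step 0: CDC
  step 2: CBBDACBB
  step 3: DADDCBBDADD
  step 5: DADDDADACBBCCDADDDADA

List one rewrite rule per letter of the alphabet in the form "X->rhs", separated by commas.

  step 2 ⇒ step 3: CBBDACBB ⇒ DA·D·D·C·BB·DA·D·D
    A ↦ BB
    B ↦ D
    C ↦ DA
    D ↦ C

A->BB, B->D, C->DA, D->C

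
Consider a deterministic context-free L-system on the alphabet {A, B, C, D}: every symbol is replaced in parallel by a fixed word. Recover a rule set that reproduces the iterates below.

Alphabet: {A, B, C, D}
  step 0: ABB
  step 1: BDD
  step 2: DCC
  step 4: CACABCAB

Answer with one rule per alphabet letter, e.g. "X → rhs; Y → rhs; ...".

  step 1 ⇒ step 2: BDD ⇒ D·C·C
    B ↦ D
    D ↦ C
  step 0 ⇒ step 1: ABB ⇒ B·D·D
    A ↦ B
    C ↦ CA  (constrained at step 2)

A->B, B->D, C->CA, D->C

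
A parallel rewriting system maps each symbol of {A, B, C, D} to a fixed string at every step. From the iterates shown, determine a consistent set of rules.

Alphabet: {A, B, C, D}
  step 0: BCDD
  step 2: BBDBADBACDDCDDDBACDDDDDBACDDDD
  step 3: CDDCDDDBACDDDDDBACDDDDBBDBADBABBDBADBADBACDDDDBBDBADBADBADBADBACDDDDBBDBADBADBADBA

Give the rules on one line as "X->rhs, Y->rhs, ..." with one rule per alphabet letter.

  step 2 ⇒ step 3: BBDBADBACDDCDDDBACDDDDDBACDDDD ⇒ CDD·CDD·DBA·CDD·DD·DBA·CDD·DD·BB·DBA·DBA·BB·DBA·DBA·DBA·CDD·DD·BB·DBA·DBA·DBA·DBA·DBA·CDD·DD·BB·DBA·DBA·DBA·DBA
    A ↦ DD
    B ↦ CDD
    C ↦ BB
    D ↦ DBA

A->DD, B->CDD, C->BB, D->DBA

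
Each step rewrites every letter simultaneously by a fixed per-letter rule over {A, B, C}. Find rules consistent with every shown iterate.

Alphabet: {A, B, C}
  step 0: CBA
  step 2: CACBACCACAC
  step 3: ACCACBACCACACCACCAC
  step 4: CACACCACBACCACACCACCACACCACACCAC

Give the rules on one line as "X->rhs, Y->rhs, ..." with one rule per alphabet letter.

A->C, B->BAC, C->AC

  step 3 ⇒ step 4: ACCACBACCACACCACCAC ⇒ C·AC·AC·C·AC·BAC·C·AC·AC·C·AC·C·AC·AC·C·AC·AC·C·AC
    A ↦ C
    B ↦ BAC
    C ↦ AC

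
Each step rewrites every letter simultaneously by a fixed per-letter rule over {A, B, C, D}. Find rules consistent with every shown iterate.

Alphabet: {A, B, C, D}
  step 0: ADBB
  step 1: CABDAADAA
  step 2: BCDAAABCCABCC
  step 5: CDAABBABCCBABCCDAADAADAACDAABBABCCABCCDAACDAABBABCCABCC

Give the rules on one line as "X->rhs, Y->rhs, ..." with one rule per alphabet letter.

A->C, B->DAA, C->B, D->AB

  step 1 ⇒ step 2: CABDAADAA ⇒ B·C·DAA·AB·C·C·AB·C·C
    A ↦ C
    B ↦ DAA
    C ↦ B
    D ↦ AB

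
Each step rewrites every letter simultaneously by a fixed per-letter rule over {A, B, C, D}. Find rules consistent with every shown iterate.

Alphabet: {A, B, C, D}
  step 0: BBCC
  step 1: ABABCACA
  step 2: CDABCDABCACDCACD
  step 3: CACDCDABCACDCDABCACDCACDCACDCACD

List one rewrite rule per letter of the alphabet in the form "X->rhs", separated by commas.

  step 2 ⇒ step 3: CDABCDABCACDCACD ⇒ CA·CD·CD·AB·CA·CD·CD·AB·CA·CD·CA·CD·CA·CD·CA·CD
    A ↦ CD
    B ↦ AB
    C ↦ CA
    D ↦ CD

A->CD, B->AB, C->CA, D->CD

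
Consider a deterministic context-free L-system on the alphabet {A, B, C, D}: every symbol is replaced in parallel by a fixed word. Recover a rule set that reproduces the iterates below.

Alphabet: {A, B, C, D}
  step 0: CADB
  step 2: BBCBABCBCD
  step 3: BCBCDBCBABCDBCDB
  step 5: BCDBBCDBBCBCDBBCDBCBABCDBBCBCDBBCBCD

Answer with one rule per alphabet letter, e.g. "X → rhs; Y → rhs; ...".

A->BA, B->BC, C->D, D->B

  step 2 ⇒ step 3: BBCBABCBCD ⇒ BC·BC·D·BC·BA·BC·D·BC·D·B
    A ↦ BA
    B ↦ BC
    C ↦ D
    D ↦ B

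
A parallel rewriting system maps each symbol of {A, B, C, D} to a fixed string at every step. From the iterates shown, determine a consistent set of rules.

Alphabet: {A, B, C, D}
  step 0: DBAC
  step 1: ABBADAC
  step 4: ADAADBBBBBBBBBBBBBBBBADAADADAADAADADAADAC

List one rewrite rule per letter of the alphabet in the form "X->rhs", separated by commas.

  step 0 ⇒ step 1: DBAC ⇒ A·BB·AD·AC
    A ↦ AD
    B ↦ BB
    C ↦ AC
    D ↦ A

A->AD, B->BB, C->AC, D->A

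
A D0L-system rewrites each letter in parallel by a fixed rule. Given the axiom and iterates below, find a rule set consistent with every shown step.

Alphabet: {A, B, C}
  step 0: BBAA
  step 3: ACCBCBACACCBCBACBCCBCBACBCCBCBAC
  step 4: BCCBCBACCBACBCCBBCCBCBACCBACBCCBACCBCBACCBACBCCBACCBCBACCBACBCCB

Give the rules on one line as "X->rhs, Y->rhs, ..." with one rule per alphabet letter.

  step 3 ⇒ step 4: ACCBCBACACCBCBACBCCBCBACBCCBCBAC ⇒ BC·CB·CB·AC·CB·AC·BC·CB·BC·CB·CB·AC·CB·AC·BC·CB·AC·CB·CB·AC·CB·AC·BC·CB·AC·CB·CB·AC·CB·AC·BC·CB
    A ↦ BC
    B ↦ AC
    C ↦ CB

A->BC, B->AC, C->CB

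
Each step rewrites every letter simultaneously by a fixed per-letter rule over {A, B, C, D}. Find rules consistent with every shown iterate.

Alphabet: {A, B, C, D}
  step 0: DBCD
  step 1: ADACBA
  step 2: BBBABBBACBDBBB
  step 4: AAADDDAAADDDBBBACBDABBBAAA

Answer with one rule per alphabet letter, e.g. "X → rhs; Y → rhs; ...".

A->BBB, B->D, C->ACB, D->A

  step 1 ⇒ step 2: ADACBA ⇒ BBB·A·BBB·ACB·D·BBB
    A ↦ BBB
    B ↦ D
    C ↦ ACB
    D ↦ A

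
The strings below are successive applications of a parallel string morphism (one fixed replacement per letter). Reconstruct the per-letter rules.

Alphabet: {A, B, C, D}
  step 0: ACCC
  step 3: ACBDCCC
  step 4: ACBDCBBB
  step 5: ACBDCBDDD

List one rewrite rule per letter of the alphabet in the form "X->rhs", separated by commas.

  step 4 ⇒ step 5: ACBDCBBB ⇒ AC·B·D·C·B·D·D·D
    A ↦ AC
    B ↦ D
    C ↦ B
    D ↦ C

A->AC, B->D, C->B, D->C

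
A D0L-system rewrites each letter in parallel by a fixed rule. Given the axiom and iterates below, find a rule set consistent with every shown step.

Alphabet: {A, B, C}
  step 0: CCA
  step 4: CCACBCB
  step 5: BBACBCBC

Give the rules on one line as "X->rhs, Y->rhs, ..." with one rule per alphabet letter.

A->AC, B->C, C->B

  step 4 ⇒ step 5: CCACBCB ⇒ B·B·AC·B·C·B·C
    A ↦ AC
    B ↦ C
    C ↦ B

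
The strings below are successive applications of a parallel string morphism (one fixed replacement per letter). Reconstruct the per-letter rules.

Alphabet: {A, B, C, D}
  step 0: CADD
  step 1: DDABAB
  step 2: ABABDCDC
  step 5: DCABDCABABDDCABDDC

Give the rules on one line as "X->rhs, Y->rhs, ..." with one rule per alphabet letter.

A->D, B->C, C->D, D->AB

  step 1 ⇒ step 2: DDABAB ⇒ AB·AB·D·C·D·C
    A ↦ D
    B ↦ C
    D ↦ AB
  step 0 ⇒ step 1: CADD ⇒ D·D·AB·AB
    C ↦ D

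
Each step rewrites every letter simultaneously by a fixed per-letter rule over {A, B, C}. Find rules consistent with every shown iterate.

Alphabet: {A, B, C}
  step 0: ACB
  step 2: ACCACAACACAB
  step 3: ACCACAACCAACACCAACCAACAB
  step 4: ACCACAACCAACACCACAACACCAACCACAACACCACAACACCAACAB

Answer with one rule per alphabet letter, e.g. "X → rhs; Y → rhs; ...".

  step 3 ⇒ step 4: ACCACAACCAACACCAACCAACAB ⇒ AC·CA·CA·AC·CA·AC·AC·CA·CA·AC·AC·CA·AC·CA·CA·AC·AC·CA·CA·AC·AC·CA·AC·AB
    A ↦ AC
    B ↦ AB
    C ↦ CA

A->AC, B->AB, C->CA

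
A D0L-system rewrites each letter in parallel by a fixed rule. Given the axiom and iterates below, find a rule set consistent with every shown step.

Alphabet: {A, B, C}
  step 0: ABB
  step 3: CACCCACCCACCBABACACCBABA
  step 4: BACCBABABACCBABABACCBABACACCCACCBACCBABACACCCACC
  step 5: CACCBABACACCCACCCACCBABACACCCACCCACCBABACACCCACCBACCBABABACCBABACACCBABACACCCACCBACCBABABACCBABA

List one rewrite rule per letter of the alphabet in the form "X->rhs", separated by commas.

  step 4 ⇒ step 5: BACCBABABACCBABABACCBABACACCCACCBACCBABACACCCACC ⇒ CA·CC·BA·BA·CA·CC·CA·CC·CA·CC·BA·BA·CA·CC·CA·CC·CA·CC·BA·BA·CA·CC·CA·CC·BA·CC·BA·BA·BA·CC·BA·BA·CA·CC·BA·BA·CA·CC·CA·CC·BA·CC·BA·BA·BA·CC·BA·BA
    A ↦ CC
    B ↦ CA
    C ↦ BA

A->CC, B->CA, C->BA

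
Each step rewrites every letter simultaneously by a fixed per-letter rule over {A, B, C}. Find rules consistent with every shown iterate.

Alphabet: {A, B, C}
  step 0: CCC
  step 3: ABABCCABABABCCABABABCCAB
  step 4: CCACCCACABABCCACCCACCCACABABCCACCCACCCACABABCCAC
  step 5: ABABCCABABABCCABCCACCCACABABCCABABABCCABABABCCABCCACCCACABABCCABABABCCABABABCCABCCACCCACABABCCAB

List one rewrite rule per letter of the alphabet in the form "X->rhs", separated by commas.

  step 4 ⇒ step 5: CCACCCACABABCCACCCACCCACABABCCACCCACCCACABABCCAC ⇒ AB·AB·CC·AB·AB·AB·CC·AB·CC·AC·CC·AC·AB·AB·CC·AB·AB·AB·CC·AB·AB·AB·CC·AB·CC·AC·CC·AC·AB·AB·CC·AB·AB·AB·CC·AB·AB·AB·CC·AB·CC·AC·CC·AC·AB·AB·CC·AB
    A ↦ CC
    B ↦ AC
    C ↦ AB

A->CC, B->AC, C->AB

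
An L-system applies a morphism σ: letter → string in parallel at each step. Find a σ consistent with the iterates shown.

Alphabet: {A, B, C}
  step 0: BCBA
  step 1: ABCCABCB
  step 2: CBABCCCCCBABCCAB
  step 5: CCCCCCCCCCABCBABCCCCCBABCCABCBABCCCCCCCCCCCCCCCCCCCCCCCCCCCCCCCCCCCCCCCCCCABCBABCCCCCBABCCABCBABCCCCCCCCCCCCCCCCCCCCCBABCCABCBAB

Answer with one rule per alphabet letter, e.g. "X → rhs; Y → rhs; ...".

  step 1 ⇒ step 2: ABCCABCB ⇒ CB·AB·CC·CC·CB·AB·CC·AB
    A ↦ CB
    B ↦ AB
    C ↦ CC

A->CB, B->AB, C->CC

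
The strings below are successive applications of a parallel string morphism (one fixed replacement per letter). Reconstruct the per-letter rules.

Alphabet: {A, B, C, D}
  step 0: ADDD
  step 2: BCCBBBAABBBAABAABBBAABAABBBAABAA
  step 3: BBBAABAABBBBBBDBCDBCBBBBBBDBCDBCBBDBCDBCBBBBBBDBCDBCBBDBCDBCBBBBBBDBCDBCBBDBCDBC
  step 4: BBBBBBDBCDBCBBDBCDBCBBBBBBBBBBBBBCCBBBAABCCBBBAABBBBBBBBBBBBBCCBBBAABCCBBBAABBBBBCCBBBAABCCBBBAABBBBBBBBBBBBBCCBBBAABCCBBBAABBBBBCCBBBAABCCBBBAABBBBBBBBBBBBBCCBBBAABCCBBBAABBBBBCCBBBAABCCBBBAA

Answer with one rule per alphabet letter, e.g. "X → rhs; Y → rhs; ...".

A->DBC, B->BB, C->BAA, D->BCC

  step 3 ⇒ step 4: BBBAABAABBBBBBDBCDBCBBBBBBDBCDBCBBDBCDBCBBBBBBDBCDBCBBDBCDBCBBBBBBDBCDBCBBDBCDBC ⇒ BB·BB·BB·DBC·DBC·BB·DBC·DBC·BB·BB·BB·BB·BB·BB·BCC·BB·BAA·BCC·BB·BAA·BB·BB·BB·BB·BB·BB·BCC·BB·BAA·BCC·BB·BAA·BB·BB·BCC·BB·BAA·BCC·BB·BAA·BB·BB·BB·BB·BB·BB·BCC·BB·BAA·BCC·BB·BAA·BB·BB·BCC·BB·BAA·BCC·BB·BAA·BB·BB·BB·BB·BB·BB·BCC·BB·BAA·BCC·BB·BAA·BB·BB·BCC·BB·BAA·BCC·BB·BAA
    A ↦ DBC
    B ↦ BB
    C ↦ BAA
    D ↦ BCC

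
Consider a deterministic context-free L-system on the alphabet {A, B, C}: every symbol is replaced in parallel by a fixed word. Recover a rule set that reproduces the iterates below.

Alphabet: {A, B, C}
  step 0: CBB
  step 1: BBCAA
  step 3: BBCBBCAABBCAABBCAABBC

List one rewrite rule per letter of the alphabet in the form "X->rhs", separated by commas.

  step 0 ⇒ step 1: CBB ⇒ BBC·A·A
    B ↦ A
    C ↦ BBC
    A ↦ BBC  (constrained at step 1)

A->BBC, B->A, C->BBC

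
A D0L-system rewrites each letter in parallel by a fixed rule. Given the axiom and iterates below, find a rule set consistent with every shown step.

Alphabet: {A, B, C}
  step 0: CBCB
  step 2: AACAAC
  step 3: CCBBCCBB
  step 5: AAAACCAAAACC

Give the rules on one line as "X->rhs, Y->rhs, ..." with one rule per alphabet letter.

A->C, B->A, C->BB

  step 2 ⇒ step 3: AACAAC ⇒ C·C·BB·C·C·BB
    A ↦ C
    C ↦ BB
    B ↦ A  (constrained at step 0)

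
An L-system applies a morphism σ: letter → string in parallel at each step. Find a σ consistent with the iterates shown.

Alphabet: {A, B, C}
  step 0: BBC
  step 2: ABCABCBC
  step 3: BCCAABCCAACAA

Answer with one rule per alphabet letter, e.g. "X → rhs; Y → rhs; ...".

A->BC, B->CA, C->A

  step 2 ⇒ step 3: ABCABCBC ⇒ BC·CA·A·BC·CA·A·CA·A
    A ↦ BC
    B ↦ CA
    C ↦ A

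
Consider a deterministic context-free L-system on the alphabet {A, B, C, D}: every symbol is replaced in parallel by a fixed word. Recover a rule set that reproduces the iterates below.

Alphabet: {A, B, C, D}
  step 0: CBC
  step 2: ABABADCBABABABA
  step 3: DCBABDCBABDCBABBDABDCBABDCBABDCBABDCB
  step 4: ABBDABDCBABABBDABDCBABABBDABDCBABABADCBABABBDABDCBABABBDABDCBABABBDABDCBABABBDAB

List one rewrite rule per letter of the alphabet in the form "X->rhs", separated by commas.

A->DCB, B->AB, C->BBD, D->A

  step 3 ⇒ step 4: DCBABDCBABDCBABBDABDCBABDCBABDCBABDCB ⇒ A·BBD·AB·DCB·AB·A·BBD·AB·DCB·AB·A·BBD·AB·DCB·AB·AB·A·DCB·AB·A·BBD·AB·DCB·AB·A·BBD·AB·DCB·AB·A·BBD·AB·DCB·AB·A·BBD·AB
    A ↦ DCB
    B ↦ AB
    C ↦ BBD
    D ↦ A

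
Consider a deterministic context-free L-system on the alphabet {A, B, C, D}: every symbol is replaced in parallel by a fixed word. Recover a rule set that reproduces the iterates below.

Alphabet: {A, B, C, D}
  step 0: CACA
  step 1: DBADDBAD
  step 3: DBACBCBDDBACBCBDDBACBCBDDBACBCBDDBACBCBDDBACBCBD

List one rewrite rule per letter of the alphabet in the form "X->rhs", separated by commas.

A->D, B->CB, C->DBA, D->CBD

  step 0 ⇒ step 1: CACA ⇒ DBA·D·DBA·D
    A ↦ D
    C ↦ DBA
    B ↦ CB  (constrained at step 1)
    D ↦ CBD  (constrained at step 1)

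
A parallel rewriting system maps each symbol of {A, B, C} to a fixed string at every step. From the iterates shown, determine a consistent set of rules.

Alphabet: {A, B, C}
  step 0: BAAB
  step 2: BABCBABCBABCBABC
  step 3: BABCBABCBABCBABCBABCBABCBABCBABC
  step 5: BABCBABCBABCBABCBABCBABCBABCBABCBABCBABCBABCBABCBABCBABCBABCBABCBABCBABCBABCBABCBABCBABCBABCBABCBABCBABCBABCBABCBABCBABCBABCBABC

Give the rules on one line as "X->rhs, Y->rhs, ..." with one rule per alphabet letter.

A->BC, B->BA, C->BC

  step 2 ⇒ step 3: BABCBABCBABCBABC ⇒ BA·BC·BA·BC·BA·BC·BA·BC·BA·BC·BA·BC·BA·BC·BA·BC
    A ↦ BC
    B ↦ BA
    C ↦ BC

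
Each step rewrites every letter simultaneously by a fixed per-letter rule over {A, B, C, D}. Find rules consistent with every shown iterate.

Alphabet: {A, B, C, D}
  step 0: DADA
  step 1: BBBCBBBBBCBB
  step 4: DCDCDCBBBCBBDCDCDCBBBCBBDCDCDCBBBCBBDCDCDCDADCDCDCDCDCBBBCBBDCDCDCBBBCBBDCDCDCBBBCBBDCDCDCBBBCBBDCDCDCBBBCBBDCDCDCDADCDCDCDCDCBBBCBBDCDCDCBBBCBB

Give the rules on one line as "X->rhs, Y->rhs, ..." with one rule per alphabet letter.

  step 0 ⇒ step 1: DADA ⇒ BBB·CBB·BBB·CBB
    A ↦ CBB
    D ↦ BBB
    B ↦ DC  (constrained at step 1)
    C ↦ DA  (constrained at step 1)

A->CBB, B->DC, C->DA, D->BBB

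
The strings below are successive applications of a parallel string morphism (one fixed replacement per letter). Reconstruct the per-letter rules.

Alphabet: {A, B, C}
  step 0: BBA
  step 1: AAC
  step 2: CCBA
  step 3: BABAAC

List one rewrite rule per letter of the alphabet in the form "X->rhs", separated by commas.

  step 2 ⇒ step 3: CCBA ⇒ BA·BA·A·C
    A ↦ C
    B ↦ A
    C ↦ BA

A->C, B->A, C->BA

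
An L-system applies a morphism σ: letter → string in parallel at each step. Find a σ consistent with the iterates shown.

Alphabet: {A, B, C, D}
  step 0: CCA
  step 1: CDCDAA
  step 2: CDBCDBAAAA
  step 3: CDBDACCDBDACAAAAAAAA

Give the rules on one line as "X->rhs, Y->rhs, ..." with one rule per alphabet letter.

A->AA, B->DAC, C->CD, D->B

  step 2 ⇒ step 3: CDBCDBAAAA ⇒ CD·B·DAC·CD·B·DAC·AA·AA·AA·AA
    A ↦ AA
    B ↦ DAC
    C ↦ CD
    D ↦ B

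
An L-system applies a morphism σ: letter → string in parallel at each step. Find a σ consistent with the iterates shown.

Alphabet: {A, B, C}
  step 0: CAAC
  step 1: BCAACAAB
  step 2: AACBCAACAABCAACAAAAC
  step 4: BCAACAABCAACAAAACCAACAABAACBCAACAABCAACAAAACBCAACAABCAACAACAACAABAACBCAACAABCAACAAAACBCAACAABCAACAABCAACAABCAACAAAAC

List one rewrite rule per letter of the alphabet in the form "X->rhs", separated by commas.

A->CAA, B->AAC, C->B

  step 1 ⇒ step 2: BCAACAAB ⇒ AAC·B·CAA·CAA·B·CAA·CAA·AAC
    A ↦ CAA
    B ↦ AAC
    C ↦ B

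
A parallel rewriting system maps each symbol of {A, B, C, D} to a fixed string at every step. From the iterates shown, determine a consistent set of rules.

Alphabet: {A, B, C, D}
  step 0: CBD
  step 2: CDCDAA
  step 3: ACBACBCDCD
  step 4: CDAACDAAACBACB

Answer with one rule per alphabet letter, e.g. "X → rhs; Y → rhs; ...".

  step 3 ⇒ step 4: ACBACBCDCD ⇒ CD·A·A·CD·A·A·A·CB·A·CB
    A ↦ CD
    B ↦ A
    C ↦ A
    D ↦ CB

A->CD, B->A, C->A, D->CB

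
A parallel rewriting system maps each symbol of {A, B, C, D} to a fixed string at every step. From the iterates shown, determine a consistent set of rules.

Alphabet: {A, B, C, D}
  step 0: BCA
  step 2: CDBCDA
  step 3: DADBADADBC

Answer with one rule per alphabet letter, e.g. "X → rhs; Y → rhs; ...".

  step 2 ⇒ step 3: CDBCDA ⇒ DA·DB·A·DA·DB·C
    A ↦ C
    B ↦ A
    C ↦ DA
    D ↦ DB

A->C, B->A, C->DA, D->DB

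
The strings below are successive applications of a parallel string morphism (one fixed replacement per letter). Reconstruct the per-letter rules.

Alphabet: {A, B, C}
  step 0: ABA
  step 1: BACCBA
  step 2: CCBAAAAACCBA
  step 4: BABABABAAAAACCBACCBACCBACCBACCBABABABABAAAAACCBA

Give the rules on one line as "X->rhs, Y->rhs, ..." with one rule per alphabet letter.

  step 1 ⇒ step 2: BACCBA ⇒ CC·BA·AA·AA·CC·BA
    A ↦ BA
    B ↦ CC
    C ↦ AA

A->BA, B->CC, C->AA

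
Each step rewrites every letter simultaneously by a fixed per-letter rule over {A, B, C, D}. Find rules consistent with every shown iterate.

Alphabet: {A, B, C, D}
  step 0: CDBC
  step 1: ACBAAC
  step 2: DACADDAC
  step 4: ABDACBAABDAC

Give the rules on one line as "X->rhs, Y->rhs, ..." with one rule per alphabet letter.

A->D, B->A, C->AC, D->B

  step 1 ⇒ step 2: ACBAAC ⇒ D·AC·A·D·D·AC
    A ↦ D
    B ↦ A
    C ↦ AC
  step 0 ⇒ step 1: CDBC ⇒ AC·B·A·AC
    D ↦ B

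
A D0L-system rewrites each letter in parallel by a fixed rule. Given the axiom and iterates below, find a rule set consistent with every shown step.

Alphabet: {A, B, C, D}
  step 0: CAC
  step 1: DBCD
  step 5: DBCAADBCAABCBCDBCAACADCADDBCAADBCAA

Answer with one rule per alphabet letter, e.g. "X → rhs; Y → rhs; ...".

A->BC, B->CA, C->D, D->AA

  step 0 ⇒ step 1: CAC ⇒ D·BC·D
    A ↦ BC
    C ↦ D
    B ↦ CA  (constrained at step 1)
    D ↦ AA  (constrained at step 1)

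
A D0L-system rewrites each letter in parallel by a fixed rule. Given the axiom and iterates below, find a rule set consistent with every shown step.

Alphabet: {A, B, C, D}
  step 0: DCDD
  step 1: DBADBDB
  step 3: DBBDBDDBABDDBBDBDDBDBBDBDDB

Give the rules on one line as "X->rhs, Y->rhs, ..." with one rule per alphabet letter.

  step 0 ⇒ step 1: DCDD ⇒ DB·A·DB·DB
    C ↦ A
    D ↦ DB
    A ↦ CB  (constrained at step 1)
    B ↦ BD  (constrained at step 1)

A->CB, B->BD, C->A, D->DB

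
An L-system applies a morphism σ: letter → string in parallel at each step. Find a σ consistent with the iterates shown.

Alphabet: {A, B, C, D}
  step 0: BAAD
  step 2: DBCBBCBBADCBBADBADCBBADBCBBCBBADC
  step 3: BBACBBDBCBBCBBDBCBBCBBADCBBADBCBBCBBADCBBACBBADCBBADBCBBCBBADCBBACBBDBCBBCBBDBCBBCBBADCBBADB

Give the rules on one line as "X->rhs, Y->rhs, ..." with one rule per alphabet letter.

  step 2 ⇒ step 3: DBCBBCBBADCBBADBADCBBADBCBBCBBADC ⇒ BBA·CBB·DB·CBB·CBB·DB·CBB·CBB·ADC·BBA·DB·CBB·CBB·ADC·BBA·CBB·ADC·BBA·DB·CBB·CBB·ADC·BBA·CBB·DB·CBB·CBB·DB·CBB·CBB·ADC·BBA·DB
    A ↦ ADC
    B ↦ CBB
    C ↦ DB
    D ↦ BBA

A->ADC, B->CBB, C->DB, D->BBA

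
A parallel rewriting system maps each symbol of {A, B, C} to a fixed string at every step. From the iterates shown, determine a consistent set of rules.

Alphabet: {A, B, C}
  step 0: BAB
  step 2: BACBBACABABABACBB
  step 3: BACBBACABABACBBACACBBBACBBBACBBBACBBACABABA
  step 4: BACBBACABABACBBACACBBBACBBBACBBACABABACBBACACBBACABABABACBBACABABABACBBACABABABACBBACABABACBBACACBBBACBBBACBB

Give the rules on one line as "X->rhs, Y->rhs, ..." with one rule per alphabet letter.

A->CBB, B->BA, C->ACA

  step 3 ⇒ step 4: BACBBACABABACBBACACBBBACBBBACBBBACBBACABABA ⇒ BA·CBB·ACA·BA·BA·CBB·ACA·CBB·BA·CBB·BA·CBB·ACA·BA·BA·CBB·ACA·CBB·ACA·BA·BA·BA·CBB·ACA·BA·BA·BA·CBB·ACA·BA·BA·BA·CBB·ACA·BA·BA·CBB·ACA·CBB·BA·CBB·BA·CBB
    A ↦ CBB
    B ↦ BA
    C ↦ ACA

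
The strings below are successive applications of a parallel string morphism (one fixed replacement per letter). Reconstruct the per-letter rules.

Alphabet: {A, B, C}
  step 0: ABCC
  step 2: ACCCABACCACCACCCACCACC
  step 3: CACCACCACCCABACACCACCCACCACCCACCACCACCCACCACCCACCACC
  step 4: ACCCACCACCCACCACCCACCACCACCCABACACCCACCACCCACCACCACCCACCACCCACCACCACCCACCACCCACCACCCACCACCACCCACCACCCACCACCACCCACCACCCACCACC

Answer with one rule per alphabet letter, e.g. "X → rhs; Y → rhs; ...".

  step 3 ⇒ step 4: CACCACCACCCABACACCACCCACCACCCACCACCACCCACCACCCACCACC ⇒ ACC·C·ACC·ACC·C·ACC·ACC·C·ACC·ACC·ACC·C·ABA·C·ACC·C·ACC·ACC·C·ACC·ACC·ACC·C·ACC·ACC·C·ACC·ACC·ACC·C·ACC·ACC·C·ACC·ACC·C·ACC·ACC·ACC·C·ACC·ACC·C·ACC·ACC·ACC·C·ACC·ACC·C·ACC·ACC
    A ↦ C
    B ↦ ABA
    C ↦ ACC

A->C, B->ABA, C->ACC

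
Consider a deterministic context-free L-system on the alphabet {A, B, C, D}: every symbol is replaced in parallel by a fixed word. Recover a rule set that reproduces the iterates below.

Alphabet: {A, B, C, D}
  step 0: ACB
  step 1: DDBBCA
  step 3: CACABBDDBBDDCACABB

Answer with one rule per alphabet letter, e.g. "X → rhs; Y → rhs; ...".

A->DD, B->CA, C->BB, D->B

  step 0 ⇒ step 1: ACB ⇒ DD·BB·CA
    A ↦ DD
    B ↦ CA
    C ↦ BB
    D ↦ B  (constrained at step 1)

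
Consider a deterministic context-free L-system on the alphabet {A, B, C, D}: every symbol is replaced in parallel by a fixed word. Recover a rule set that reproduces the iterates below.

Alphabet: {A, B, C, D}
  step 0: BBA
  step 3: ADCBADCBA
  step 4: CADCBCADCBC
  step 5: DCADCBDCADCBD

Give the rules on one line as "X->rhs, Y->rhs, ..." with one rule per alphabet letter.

A->C, B->CB, C->D, D->A

  step 4 ⇒ step 5: CADCBCADCBC ⇒ D·C·A·D·CB·D·C·A·D·CB·D
    A ↦ C
    B ↦ CB
    C ↦ D
    D ↦ A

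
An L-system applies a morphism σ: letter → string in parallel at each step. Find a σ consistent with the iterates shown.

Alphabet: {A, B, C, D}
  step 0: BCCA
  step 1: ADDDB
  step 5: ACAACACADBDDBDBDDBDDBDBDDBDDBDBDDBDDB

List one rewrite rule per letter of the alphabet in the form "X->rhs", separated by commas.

  step 0 ⇒ step 1: BCCA ⇒ A·D·D·DB
    A ↦ DB
    B ↦ A
    C ↦ D
    D ↦ AC  (constrained at step 1)

A->DB, B->A, C->D, D->AC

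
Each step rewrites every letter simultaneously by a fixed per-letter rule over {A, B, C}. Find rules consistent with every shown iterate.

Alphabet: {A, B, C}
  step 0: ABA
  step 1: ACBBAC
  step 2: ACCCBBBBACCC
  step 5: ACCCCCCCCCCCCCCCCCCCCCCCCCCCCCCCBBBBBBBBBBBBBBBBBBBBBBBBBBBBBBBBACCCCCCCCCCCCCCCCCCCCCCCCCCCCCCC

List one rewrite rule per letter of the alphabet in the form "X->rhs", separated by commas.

A->AC, B->BB, C->CC

  step 1 ⇒ step 2: ACBBAC ⇒ AC·CC·BB·BB·AC·CC
    A ↦ AC
    B ↦ BB
    C ↦ CC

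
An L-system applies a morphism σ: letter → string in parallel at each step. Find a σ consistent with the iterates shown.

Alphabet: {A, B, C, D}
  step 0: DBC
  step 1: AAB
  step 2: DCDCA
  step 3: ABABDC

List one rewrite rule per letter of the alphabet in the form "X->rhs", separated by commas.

A->DC, B->A, C->B, D->A

  step 2 ⇒ step 3: DCDCA ⇒ A·B·A·B·DC
    A ↦ DC
    C ↦ B
    D ↦ A
  step 0 ⇒ step 1: DBC ⇒ A·A·B
    B ↦ A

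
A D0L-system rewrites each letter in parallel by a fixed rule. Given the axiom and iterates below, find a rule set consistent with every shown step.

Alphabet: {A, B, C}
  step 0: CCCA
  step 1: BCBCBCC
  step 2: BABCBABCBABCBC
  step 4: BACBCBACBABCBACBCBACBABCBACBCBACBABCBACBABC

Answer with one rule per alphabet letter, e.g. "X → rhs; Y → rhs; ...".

  step 1 ⇒ step 2: BCBCBCC ⇒ BA·BC·BA·BC·BA·BC·BC
    B ↦ BA
    C ↦ BC
  step 0 ⇒ step 1: CCCA ⇒ BC·BC·BC·C
    A ↦ C

A->C, B->BA, C->BC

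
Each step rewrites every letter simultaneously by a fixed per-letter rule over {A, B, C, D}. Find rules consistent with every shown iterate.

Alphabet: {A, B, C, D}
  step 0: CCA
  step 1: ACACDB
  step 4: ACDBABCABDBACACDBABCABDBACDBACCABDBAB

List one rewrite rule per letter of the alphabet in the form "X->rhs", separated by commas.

  step 0 ⇒ step 1: CCA ⇒ AC·AC·DB
    A ↦ DB
    C ↦ AC
    B ↦ AB  (constrained at step 1)
    D ↦ C  (constrained at step 1)

A->DB, B->AB, C->AC, D->C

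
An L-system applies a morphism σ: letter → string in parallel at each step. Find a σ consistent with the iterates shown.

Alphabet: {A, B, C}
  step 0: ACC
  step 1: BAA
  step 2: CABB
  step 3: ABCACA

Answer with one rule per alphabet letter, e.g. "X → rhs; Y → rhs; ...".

A->B, B->CA, C->A

  step 2 ⇒ step 3: CABB ⇒ A·B·CA·CA
    A ↦ B
    B ↦ CA
    C ↦ A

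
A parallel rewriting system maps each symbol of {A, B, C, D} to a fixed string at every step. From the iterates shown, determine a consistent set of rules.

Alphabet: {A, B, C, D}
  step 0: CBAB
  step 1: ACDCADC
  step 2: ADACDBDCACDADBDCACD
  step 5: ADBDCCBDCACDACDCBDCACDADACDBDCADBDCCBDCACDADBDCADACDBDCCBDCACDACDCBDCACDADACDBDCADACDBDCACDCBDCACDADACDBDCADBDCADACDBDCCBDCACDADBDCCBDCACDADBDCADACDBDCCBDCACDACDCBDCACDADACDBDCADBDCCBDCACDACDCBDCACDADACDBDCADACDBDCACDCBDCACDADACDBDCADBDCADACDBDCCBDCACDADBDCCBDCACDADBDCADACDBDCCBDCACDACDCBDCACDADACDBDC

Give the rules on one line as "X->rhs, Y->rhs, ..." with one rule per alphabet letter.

  step 1 ⇒ step 2: ACDCADC ⇒ AD·ACD·BDC·ACD·AD·BDC·ACD
    A ↦ AD
    C ↦ ACD
    D ↦ BDC
  step 0 ⇒ step 1: CBAB ⇒ ACD·C·AD·C
    B ↦ C

A->AD, B->C, C->ACD, D->BDC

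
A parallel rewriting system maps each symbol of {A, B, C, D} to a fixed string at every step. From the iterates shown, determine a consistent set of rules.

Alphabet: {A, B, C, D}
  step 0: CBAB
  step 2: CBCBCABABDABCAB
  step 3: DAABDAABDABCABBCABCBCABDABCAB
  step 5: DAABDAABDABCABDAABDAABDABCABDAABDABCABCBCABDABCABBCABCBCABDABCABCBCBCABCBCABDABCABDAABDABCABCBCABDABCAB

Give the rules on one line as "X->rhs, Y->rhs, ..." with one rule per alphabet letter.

A->BC, B->AB, C->DA, D->C

  step 2 ⇒ step 3: CBCBCABABDABCAB ⇒ DA·AB·DA·AB·DA·BC·AB·BC·AB·C·BC·AB·DA·BC·AB
    A ↦ BC
    B ↦ AB
    C ↦ DA
    D ↦ C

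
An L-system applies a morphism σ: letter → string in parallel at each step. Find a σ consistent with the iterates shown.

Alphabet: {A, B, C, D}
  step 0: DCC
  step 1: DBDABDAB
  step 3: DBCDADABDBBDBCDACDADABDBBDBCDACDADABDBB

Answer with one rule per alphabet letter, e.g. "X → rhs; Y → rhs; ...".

A->B, B->CDA, C->DAB, D->DB

  step 0 ⇒ step 1: DCC ⇒ DB·DAB·DAB
    C ↦ DAB
    D ↦ DB
    A ↦ B  (constrained at step 1)
    B ↦ CDA  (constrained at step 1)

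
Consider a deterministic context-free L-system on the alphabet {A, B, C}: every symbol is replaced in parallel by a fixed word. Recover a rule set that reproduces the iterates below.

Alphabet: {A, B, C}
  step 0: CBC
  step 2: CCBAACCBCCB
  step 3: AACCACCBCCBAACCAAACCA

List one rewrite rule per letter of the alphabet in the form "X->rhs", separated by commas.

  step 2 ⇒ step 3: CCBAACCBCCB ⇒ A·A·CCA·CCB·CCB·A·A·CCA·A·A·CCA
    A ↦ CCB
    B ↦ CCA
    C ↦ A

A->CCB, B->CCA, C->A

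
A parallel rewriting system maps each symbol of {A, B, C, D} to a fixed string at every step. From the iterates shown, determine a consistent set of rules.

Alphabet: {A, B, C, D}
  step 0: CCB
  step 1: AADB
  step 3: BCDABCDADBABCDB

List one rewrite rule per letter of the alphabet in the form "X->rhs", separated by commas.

A->DA, B->DB, C->A, D->BC

  step 0 ⇒ step 1: CCB ⇒ A·A·DB
    B ↦ DB
    C ↦ A
    A ↦ DA  (constrained at step 1)
    D ↦ BC  (constrained at step 1)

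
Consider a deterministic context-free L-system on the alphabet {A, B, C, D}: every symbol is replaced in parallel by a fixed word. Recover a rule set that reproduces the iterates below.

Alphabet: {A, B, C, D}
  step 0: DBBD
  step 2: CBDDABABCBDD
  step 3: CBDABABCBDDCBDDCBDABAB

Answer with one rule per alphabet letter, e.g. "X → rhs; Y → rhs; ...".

A->CBD, B->D, C->CB, D->AB

  step 2 ⇒ step 3: CBDDABABCBDD ⇒ CB·D·AB·AB·CBD·D·CBD·D·CB·D·AB·AB
    A ↦ CBD
    B ↦ D
    C ↦ CB
    D ↦ AB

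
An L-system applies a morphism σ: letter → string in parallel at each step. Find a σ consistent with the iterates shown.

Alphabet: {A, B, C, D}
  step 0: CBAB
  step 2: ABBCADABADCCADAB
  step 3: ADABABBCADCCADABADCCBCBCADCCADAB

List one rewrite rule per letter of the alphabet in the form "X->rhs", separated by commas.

A->AD, B->AB, C->BC, D->CC

  step 2 ⇒ step 3: ABBCADABADCCADAB ⇒ AD·AB·AB·BC·AD·CC·AD·AB·AD·CC·BC·BC·AD·CC·AD·AB
    A ↦ AD
    B ↦ AB
    C ↦ BC
    D ↦ CC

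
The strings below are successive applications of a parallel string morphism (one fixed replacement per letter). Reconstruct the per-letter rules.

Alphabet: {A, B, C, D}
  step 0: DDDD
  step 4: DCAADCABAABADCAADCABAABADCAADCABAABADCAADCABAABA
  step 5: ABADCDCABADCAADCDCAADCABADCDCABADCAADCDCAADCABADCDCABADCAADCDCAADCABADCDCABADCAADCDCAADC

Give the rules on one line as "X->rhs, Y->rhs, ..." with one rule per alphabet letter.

  step 4 ⇒ step 5: DCAADCABAABADCAADCABAABADCAADCABAABADCAADCABAABA ⇒ AB·A·DC·DC·AB·A·DC·AA·DC·DC·AA·DC·AB·A·DC·DC·AB·A·DC·AA·DC·DC·AA·DC·AB·A·DC·DC·AB·A·DC·AA·DC·DC·AA·DC·AB·A·DC·DC·AB·A·DC·AA·DC·DC·AA·DC
    A ↦ DC
    B ↦ AA
    C ↦ A
    D ↦ AB

A->DC, B->AA, C->A, D->AB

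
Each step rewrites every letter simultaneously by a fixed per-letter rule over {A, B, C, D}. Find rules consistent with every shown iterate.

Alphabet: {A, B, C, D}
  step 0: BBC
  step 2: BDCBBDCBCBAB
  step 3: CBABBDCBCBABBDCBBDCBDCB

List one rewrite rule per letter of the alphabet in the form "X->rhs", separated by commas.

  step 2 ⇒ step 3: BDCBBDCBCBAB ⇒ CB·AB·BD·CB·CB·AB·BD·CB·BD·CB·D·CB
    A ↦ D
    B ↦ CB
    C ↦ BD
    D ↦ AB

A->D, B->CB, C->BD, D->AB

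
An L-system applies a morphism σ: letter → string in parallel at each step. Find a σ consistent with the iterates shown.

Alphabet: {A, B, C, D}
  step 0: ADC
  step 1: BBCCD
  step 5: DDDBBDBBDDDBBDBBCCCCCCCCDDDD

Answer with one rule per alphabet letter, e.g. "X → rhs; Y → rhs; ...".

A->BB, B->CA, C->D, D->CC

  step 0 ⇒ step 1: ADC ⇒ BB·CC·D
    A ↦ BB
    C ↦ D
    D ↦ CC
    B ↦ CA  (constrained at step 1)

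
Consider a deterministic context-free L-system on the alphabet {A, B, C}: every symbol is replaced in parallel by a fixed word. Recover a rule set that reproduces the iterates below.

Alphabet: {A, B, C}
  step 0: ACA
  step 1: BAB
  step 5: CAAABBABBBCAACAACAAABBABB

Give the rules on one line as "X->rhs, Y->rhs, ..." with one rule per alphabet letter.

A->B, B->CAA, C->A

  step 0 ⇒ step 1: ACA ⇒ B·A·B
    A ↦ B
    C ↦ A
    B ↦ CAA  (constrained at step 1)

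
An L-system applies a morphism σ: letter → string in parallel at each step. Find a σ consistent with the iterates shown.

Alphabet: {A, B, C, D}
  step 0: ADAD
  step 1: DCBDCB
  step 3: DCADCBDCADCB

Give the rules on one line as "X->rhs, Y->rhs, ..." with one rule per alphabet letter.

A->DC, B->D, C->CA, D->B

  step 0 ⇒ step 1: ADAD ⇒ DC·B·DC·B
    A ↦ DC
    D ↦ B
    B ↦ D  (constrained at step 1)
    C ↦ CA  (constrained at step 1)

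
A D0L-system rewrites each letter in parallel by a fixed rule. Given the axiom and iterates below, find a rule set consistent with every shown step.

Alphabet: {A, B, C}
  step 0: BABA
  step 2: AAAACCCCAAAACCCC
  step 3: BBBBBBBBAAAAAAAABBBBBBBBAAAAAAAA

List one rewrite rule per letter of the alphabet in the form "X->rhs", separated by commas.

A->BB, B->CC, C->AA

  step 2 ⇒ step 3: AAAACCCCAAAACCCC ⇒ BB·BB·BB·BB·AA·AA·AA·AA·BB·BB·BB·BB·AA·AA·AA·AA
    A ↦ BB
    C ↦ AA
    B ↦ CC  (constrained at step 0)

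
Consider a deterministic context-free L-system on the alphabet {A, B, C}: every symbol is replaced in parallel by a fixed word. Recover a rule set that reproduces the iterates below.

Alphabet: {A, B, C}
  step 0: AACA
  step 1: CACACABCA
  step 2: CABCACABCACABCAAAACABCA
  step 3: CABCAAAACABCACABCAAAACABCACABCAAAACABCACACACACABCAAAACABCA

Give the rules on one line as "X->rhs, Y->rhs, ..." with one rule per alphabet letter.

A->CA, B->AAA, C->CAB

  step 2 ⇒ step 3: CABCACABCACABCAAAACABCA ⇒ CAB·CA·AAA·CAB·CA·CAB·CA·AAA·CAB·CA·CAB·CA·AAA·CAB·CA·CA·CA·CA·CAB·CA·AAA·CAB·CA
    A ↦ CA
    B ↦ AAA
    C ↦ CAB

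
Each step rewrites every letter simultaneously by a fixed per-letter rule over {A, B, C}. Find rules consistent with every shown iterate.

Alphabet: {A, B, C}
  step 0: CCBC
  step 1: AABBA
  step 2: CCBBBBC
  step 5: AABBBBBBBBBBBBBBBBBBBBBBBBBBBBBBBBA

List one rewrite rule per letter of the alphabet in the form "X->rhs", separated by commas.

  step 1 ⇒ step 2: AABBA ⇒ C·C·BB·BB·C
    A ↦ C
    B ↦ BB
  step 0 ⇒ step 1: CCBC ⇒ A·A·BB·A
    C ↦ A

A->C, B->BB, C->A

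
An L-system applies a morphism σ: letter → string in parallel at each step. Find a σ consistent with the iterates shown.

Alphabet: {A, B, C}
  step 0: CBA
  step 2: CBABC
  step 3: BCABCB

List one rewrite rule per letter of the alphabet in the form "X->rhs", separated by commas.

A->AB, B->C, C->B

  step 2 ⇒ step 3: CBABC ⇒ B·C·AB·C·B
    A ↦ AB
    B ↦ C
    C ↦ B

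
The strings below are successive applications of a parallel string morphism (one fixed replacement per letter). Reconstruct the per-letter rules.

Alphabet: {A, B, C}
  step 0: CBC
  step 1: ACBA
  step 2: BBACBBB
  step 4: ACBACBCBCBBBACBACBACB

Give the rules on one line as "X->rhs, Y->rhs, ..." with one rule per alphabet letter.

  step 1 ⇒ step 2: ACBA ⇒ BB·A·CB·BB
    A ↦ BB
    B ↦ CB
    C ↦ A

A->BB, B->CB, C->A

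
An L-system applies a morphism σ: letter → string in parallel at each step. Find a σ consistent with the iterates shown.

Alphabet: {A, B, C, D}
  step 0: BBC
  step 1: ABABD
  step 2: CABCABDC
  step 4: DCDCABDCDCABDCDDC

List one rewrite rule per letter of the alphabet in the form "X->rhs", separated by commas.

  step 1 ⇒ step 2: ABABD ⇒ C·AB·C·AB·DC
    A ↦ C
    B ↦ AB
    D ↦ DC
  step 0 ⇒ step 1: BBC ⇒ AB·AB·D
    C ↦ D

A->C, B->AB, C->D, D->DC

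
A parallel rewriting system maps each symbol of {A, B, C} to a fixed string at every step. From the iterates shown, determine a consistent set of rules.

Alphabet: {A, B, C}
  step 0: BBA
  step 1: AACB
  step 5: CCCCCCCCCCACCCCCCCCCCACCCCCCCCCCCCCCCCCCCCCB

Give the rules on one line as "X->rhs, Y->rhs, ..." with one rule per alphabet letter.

A->CB, B->A, C->CC

  step 0 ⇒ step 1: BBA ⇒ A·A·CB
    A ↦ CB
    B ↦ A
    C ↦ CC  (constrained at step 1)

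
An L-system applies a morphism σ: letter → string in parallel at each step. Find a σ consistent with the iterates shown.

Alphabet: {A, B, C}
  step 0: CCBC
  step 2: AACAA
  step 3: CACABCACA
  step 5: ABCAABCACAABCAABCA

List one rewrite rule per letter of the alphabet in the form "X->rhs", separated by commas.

  step 2 ⇒ step 3: AACAA ⇒ CA·CA·B·CA·CA
    A ↦ CA
    C ↦ B
    B ↦ A  (constrained at step 0)

A->CA, B->A, C->B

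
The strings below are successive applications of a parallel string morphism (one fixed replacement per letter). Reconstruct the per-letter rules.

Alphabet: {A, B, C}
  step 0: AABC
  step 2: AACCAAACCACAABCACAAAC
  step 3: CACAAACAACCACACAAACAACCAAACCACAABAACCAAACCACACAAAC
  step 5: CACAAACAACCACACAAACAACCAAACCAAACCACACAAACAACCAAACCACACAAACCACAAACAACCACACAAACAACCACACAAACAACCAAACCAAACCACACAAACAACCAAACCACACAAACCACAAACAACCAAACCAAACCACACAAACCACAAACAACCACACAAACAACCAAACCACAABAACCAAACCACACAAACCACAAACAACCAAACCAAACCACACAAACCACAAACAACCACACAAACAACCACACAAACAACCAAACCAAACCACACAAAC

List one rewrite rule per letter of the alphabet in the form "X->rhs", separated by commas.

A->CA, B->AB, C->AAC

  step 2 ⇒ step 3: AACCAAACCACAABCACAAAC ⇒ CA·CA·AAC·AAC·CA·CA·CA·AAC·AAC·CA·AAC·CA·CA·AB·AAC·CA·AAC·CA·CA·CA·AAC
    A ↦ CA
    B ↦ AB
    C ↦ AAC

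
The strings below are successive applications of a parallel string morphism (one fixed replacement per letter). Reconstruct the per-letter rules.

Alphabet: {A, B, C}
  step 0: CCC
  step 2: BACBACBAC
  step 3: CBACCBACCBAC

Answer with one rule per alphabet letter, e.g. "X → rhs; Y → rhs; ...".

A->B, B->C, C->AC

  step 2 ⇒ step 3: BACBACBAC ⇒ C·B·AC·C·B·AC·C·B·AC
    A ↦ B
    B ↦ C
    C ↦ AC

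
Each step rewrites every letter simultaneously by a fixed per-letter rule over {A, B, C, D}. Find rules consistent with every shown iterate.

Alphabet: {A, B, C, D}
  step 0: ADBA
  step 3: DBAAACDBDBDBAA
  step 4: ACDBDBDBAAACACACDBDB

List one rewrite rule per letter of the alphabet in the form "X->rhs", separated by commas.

A->DB, B->C, C->AA, D->A

  step 3 ⇒ step 4: DBAAACDBDBDBAA ⇒ A·C·DB·DB·DB·AA·A·C·A·C·A·C·DB·DB
    A ↦ DB
    B ↦ C
    C ↦ AA
    D ↦ A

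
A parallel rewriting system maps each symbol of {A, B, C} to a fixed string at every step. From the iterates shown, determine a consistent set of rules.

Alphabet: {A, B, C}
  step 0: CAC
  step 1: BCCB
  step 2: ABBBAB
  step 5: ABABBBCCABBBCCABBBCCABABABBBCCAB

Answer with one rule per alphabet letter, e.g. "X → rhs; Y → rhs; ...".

A->CC, B->AB, C->B

  step 1 ⇒ step 2: BCCB ⇒ AB·B·B·AB
    B ↦ AB
    C ↦ B
  step 0 ⇒ step 1: CAC ⇒ B·CC·B
    A ↦ CC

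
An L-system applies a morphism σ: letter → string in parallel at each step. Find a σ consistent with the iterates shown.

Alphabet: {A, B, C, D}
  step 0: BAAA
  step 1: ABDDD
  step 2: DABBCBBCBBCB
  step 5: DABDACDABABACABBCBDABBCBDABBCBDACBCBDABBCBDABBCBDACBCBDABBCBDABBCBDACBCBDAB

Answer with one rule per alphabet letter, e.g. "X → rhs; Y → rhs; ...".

  step 1 ⇒ step 2: ABDDD ⇒ D·AB·BCB·BCB·BCB
    A ↦ D
    B ↦ AB
    D ↦ BCB
    C ↦ AC  (constrained at step 2)

A->D, B->AB, C->AC, D->BCB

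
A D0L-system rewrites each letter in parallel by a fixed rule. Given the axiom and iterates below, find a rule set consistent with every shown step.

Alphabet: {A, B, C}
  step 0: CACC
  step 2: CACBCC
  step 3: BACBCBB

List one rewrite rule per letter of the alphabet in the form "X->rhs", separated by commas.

  step 2 ⇒ step 3: CACBCC ⇒ B·AC·B·C·B·B
    A ↦ AC
    B ↦ C
    C ↦ B

A->AC, B->C, C->B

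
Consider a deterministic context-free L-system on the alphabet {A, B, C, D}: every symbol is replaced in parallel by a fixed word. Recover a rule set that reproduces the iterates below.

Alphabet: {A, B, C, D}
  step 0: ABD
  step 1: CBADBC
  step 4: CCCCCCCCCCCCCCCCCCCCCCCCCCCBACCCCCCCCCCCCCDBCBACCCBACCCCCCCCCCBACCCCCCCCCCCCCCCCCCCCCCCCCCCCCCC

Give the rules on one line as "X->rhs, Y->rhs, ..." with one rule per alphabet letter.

  step 0 ⇒ step 1: ABD ⇒ C·BA·DBC
    A ↦ C
    B ↦ BA
    D ↦ DBC
    C ↦ CCC  (constrained at step 1)

A->C, B->BA, C->CCC, D->DBC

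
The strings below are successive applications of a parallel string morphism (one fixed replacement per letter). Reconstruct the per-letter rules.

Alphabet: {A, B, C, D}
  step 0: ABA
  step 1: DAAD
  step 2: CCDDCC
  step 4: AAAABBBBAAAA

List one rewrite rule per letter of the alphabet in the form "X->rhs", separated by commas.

A->D, B->AA, C->B, D->CC

  step 1 ⇒ step 2: DAAD ⇒ CC·D·D·CC
    A ↦ D
    D ↦ CC
  step 0 ⇒ step 1: ABA ⇒ D·AA·D
    B ↦ AA
    C ↦ B  (constrained at step 2)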